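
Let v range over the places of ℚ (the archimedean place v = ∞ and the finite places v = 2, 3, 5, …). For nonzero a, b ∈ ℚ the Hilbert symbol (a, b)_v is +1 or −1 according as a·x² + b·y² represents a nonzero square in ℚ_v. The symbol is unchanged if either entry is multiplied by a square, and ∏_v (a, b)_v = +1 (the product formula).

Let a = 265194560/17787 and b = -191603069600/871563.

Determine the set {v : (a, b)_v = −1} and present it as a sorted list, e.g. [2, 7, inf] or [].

(a, b) ≡ (7395, -2958) mod (ℚ^×)²; places V = {2, 3, 5, 7, 11, 17, 29, 41, ∞}.
(a,b)_7: α=-2, u≡6; β=-4, v≡5 (mod 7); (6|7)=-1, (5|7)=-1; sign (−1)^0·-1^-4·-1^-2 = +1.
(a,b)_41: α=2, u≡7; β=2, v≡11 (mod 41); (7|41)=-1, (11|41)=-1; sign (−1)^0·-1^2·-1^2 = +1.
(a,b)_3: α=-1, u≡2; β=-1, v≡1 (mod 3); (2|3)=-1, (1|3)=+1; sign (−1)^1·-1^-1·+1^-1 = +1.
(a,b)_2: α=6, β=5; u≡3, v≡1 (mod 8); ε(u)ε(v)=1·0, αω(v)=6·0, βω(u)=5·1; sum ≡ 1  ⇒  -1.
(a,b)_∞: sgn(7395)=+, sgn(-2958)=−, so +1.
(a,b)_11: α=-2, u≡1; β=-2, v≡4 (mod 11); (1|11)=+1, (4|11)=+1; sign (−1)^0·+1^-2·+1^-2 = +1.
(a,b)_29: α=1, u≡7; β=1, v≡19 (mod 29); (7|29)=+1, (19|29)=-1; sign (−1)^0·+1^1·-1^1 = -1.
(a,b)_17: α=1, u≡11; β=3, v≡1 (mod 17); (11|17)=-1, (1|17)=+1; sign (−1)^0·-1^3·+1^1 = -1.
(a,b)_5: α=1, u≡1; β=2, v≡2 (mod 5); (1|5)=+1, (2|5)=-1; sign (−1)^0·+1^2·-1^1 = -1.
|Ram(7395, -2958)| = 4, even; anisotropic at {2, 5, 17, 29}.

[2, 5, 17, 29]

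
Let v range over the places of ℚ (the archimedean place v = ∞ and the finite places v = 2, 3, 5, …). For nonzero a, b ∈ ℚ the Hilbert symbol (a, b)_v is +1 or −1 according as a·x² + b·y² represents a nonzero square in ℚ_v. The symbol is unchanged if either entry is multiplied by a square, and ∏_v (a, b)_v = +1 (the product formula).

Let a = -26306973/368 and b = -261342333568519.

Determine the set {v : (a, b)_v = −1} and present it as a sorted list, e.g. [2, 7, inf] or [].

[17, inf]

Mod squares: a ≡ -11339, b ≡ -2032639. Check v ∈ {∞, 2, 3, 7, 11, 17, 19, 23, 29, 31}.
v=17: a=17^1·(≡13), b=17^3·(≡6) mod 17; (13|17)=+1, (6|17)=-1; (−1)^{1·3·8}·(+1)^3·(-1)^1 = -1.
v=3: a=3^2·(≡1), b=3^0·(≡2) mod 3; (1|3)=+1, (2|3)=-1; (−1)^{2·0·1}·(+1)^0·(-1)^2 = +1.
v=∞: -11339 < 0 and -2032639 < 0  ⇒  (a,b)_∞ = -1.
v=7: a=7^2·(≡4), b=7^1·(≡4) mod 7; (4|7)=+1, (4|7)=+1; (−1)^{2·1·3}·(+1)^1·(+1)^2 = +1.
v=23: a=23^-1·(≡8), b=23^2·(≡3) mod 23; (8|23)=+1, (3|23)=+1; (−1)^{-1·2·11}·(+1)^2·(+1)^-1 = +1.
v=29: a=29^1·(≡18), b=29^3·(≡15) mod 29; (18|29)=-1, (15|29)=-1; (−1)^{1·3·14}·(-1)^3·(-1)^1 = +1.
v=19: a=19^0·(≡4), b=19^1·(≡14) mod 19; (4|19)=+1, (14|19)=-1; (−1)^{0·1·9}·(+1)^1·(-1)^0 = +1.
v=2: v_2(a)=-4, v_2(b)=0; units ≡ 5, 1 (mod 8); ε·ε+αω+βω = 0·0+-4·0+0·1 ≡ 0  ⇒  (a,b)_2 = +1.
v=11: a=11^2·(≡7), b=11^0·(≡6) mod 11; (7|11)=-1, (6|11)=-1; (−1)^{2·0·5}·(-1)^0·(-1)^2 = +1.
v=31: a=31^0·(≡8), b=31^1·(≡21) mod 31; (8|31)=+1, (21|31)=-1; (−1)^{0·1·15}·(+1)^1·(-1)^0 = +1.
Ram(-11339, -2032639) = {17, ∞}; no ℚ_17-point on the conic.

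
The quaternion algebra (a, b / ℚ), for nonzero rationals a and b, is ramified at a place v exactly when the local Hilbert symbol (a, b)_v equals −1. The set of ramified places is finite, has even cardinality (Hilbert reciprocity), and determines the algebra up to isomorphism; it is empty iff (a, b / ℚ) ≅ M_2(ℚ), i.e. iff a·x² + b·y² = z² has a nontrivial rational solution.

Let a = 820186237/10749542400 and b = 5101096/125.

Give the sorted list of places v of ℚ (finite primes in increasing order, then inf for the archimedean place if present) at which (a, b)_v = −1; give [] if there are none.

Mod squares: a ≡ 13, b ≡ 770. Check v ∈ {∞, 2, 3, 5, 7, 11, 13, 47}.
v=11: a=11^0·(≡8), b=11^1·(≡5) mod 11; (8|11)=-1, (5|11)=+1; (−1)^{0·1·5}·(-1)^1·(+1)^0 = -1.
v=13: a=13^5·(≡1), b=13^2·(≡3) mod 13; (1|13)=+1, (3|13)=+1; (−1)^{5·2·6}·(+1)^2·(+1)^5 = +1.
v=5: a=5^-2·(≡2), b=5^-3·(≡1) mod 5; (2|5)=-1, (1|5)=+1; (−1)^{-2·-3·2}·(-1)^-3·(+1)^-2 = -1.
v=7: a=7^0·(≡5), b=7^3·(≡3) mod 7; (5|7)=-1, (3|7)=-1; (−1)^{0·3·3}·(-1)^3·(-1)^0 = -1.
v=∞: 13 > 0 and 770 > 0  ⇒  (a,b)_∞ = +1.
v=2: v_2(a)=-16, v_2(b)=3; units ≡ 5, 1 (mod 8); ε·ε+αω+βω = 0·0+-16·0+3·1 ≡ 1  ⇒  (a,b)_2 = -1.
v=47: a=47^2·(≡10), b=47^0·(≡6) mod 47; (10|47)=-1, (6|47)=+1; (−1)^{2·0·23}·(-1)^0·(+1)^2 = +1.
v=3: a=3^-8·(≡1), b=3^0·(≡2) mod 3; (1|3)=+1, (2|3)=-1; (−1)^{-8·0·1}·(+1)^0·(-1)^-8 = +1.
(13, 770 / ℚ) ramifies at {2, 5, 7, 11}: a division algebra.

[2, 5, 7, 11]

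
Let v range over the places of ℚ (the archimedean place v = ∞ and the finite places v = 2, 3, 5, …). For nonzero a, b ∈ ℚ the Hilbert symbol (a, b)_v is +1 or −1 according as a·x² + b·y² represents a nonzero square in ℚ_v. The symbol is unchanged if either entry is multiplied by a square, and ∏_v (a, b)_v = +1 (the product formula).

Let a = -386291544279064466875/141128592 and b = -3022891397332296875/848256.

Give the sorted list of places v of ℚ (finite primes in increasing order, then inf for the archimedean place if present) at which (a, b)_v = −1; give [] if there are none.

(a, b) ≡ (-1716099, -1938) mod (ℚ^×)²; places V = {2, 3, 5, 7, 11, 17, 19, 23, 47, ∞}.
(a,b)_17: α=1, u≡16; β=1, v≡5 (mod 17); (16|17)=+1, (5|17)=-1; sign (−1)^0·+1^1·-1^1 = -1.
(a,b)_∞: sgn(-1716099)=−, sgn(-1938)=−, so -1.
(a,b)_47: α=-2, u≡6; β=-2, v≡9 (mod 47); (6|47)=+1, (9|47)=+1; sign (−1)^0·+1^-2·+1^-2 = +1.
(a,b)_3: α=-1, u≡1; β=-1, v≡2 (mod 3); (1|3)=+1, (2|3)=-1; sign (−1)^1·+1^-1·-1^-1 = +1.
(a,b)_7: α=7, u≡1; β=2, v≡4 (mod 7); (1|7)=+1, (4|7)=+1; sign (−1)^0·+1^2·+1^7 = +1.
(a,b)_23: α=5, u≡15; β=4, v≡17 (mod 23); (15|23)=-1, (17|23)=-1; sign (−1)^0·-1^4·-1^5 = -1.
(a,b)_2: α=-4, β=-7; u≡5, v≡7 (mod 8); ε(u)ε(v)=0·1, αω(v)=-4·0, βω(u)=-7·1; sum ≡ 1  ⇒  -1.
(a,b)_11: α=-3, u≡1; β=2, v≡1 (mod 11); (1|11)=+1, (1|11)=+1; sign (−1)^0·+1^2·+1^-3 = +1.
(a,b)_19: α=3, u≡11; β=3, v≡12 (mod 19); (11|19)=+1, (12|19)=-1; sign (−1)^1·+1^3·-1^3 = +1.
(a,b)_5: α=4, u≡4; β=6, v≡3 (mod 5); (4|5)=+1, (3|5)=-1; sign (−1)^0·+1^6·-1^4 = +1.
(-1716099, -1938 / ℚ) ramifies at {2, 17, 23, ∞}: a division algebra.

[2, 17, 23, inf]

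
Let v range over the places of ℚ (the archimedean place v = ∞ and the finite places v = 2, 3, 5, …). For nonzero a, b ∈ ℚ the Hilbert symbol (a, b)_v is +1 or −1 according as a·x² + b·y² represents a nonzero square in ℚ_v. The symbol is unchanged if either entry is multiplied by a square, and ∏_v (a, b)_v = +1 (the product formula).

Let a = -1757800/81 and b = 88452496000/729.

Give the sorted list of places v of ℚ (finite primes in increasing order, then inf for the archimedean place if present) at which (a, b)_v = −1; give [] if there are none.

Mod squares: a ≡ -17578, b ≡ 191290. Check v ∈ {∞, 2, 3, 5, 11, 17, 37, 47}.
v=17: a=17^1·(≡10), b=17^2·(≡11) mod 17; (10|17)=-1, (11|17)=-1; (−1)^{1·2·8}·(-1)^2·(-1)^1 = -1.
v=2: v_2(a)=3, v_2(b)=7; units ≡ 3, 5 (mod 8); ε·ε+αω+βω = 1·0+3·1+7·1 ≡ 0  ⇒  (a,b)_2 = +1.
v=37: a=37^0·(≡10), b=37^1·(≡10) mod 37; (10|37)=+1, (10|37)=+1; (−1)^{0·1·18}·(+1)^1·(+1)^0 = +1.
v=11: a=11^1·(≡2), b=11^1·(≡6) mod 11; (2|11)=-1, (6|11)=-1; (−1)^{1·1·5}·(-1)^1·(-1)^1 = -1.
v=5: a=5^2·(≡3), b=5^3·(≡2) mod 5; (3|5)=-1, (2|5)=-1; (−1)^{2·3·2}·(-1)^3·(-1)^2 = -1.
v=3: a=3^-4·(≡2), b=3^-6·(≡1) mod 3; (2|3)=-1, (1|3)=+1; (−1)^{-4·-6·1}·(-1)^-6·(+1)^-4 = +1.
v=∞: -17578 < 0 and 191290 > 0  ⇒  (a,b)_∞ = +1.
v=47: a=47^1·(≡28), b=47^1·(≡32) mod 47; (28|47)=+1, (32|47)=+1; (−1)^{1·1·23}·(+1)^1·(+1)^1 = -1.
Ram(-17578, 191290) = {5, 11, 17, 47}; no ℚ_5-point on the conic.

[5, 11, 17, 47]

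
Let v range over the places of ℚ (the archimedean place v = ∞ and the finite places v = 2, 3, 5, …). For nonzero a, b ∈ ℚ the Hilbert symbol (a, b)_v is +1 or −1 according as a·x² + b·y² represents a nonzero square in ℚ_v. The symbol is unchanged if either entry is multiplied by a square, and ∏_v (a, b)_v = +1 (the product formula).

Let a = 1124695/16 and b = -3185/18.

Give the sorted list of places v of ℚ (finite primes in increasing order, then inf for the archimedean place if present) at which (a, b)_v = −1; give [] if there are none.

[2, 11]

(a, b) ≡ (55, -130) mod (ℚ^×)²; places V = {2, 3, 5, 7, 11, 13, ∞}.
(a,b)_2: α=-4, β=-1; u≡7, v≡7 (mod 8); ε(u)ε(v)=1·1, αω(v)=-4·0, βω(u)=-1·0; sum ≡ 1  ⇒  -1.
(a,b)_3: α=0, u≡1; β=-2, v≡2 (mod 3); (1|3)=+1, (2|3)=-1; sign (−1)^0·+1^-2·-1^0 = +1.
(a,b)_11: α=3, u≡4; β=0, v≡7 (mod 11); (4|11)=+1, (7|11)=-1; sign (−1)^0·+1^0·-1^3 = -1.
(a,b)_∞: sgn(55)=+, sgn(-130)=−, so +1.
(a,b)_5: α=1, u≡4; β=1, v≡1 (mod 5); (4|5)=+1, (1|5)=+1; sign (−1)^0·+1^1·+1^1 = +1.
(a,b)_7: α=0, u≡6; β=2, v≡3 (mod 7); (6|7)=-1, (3|7)=-1; sign (−1)^0·-1^2·-1^0 = +1.
(a,b)_13: α=2, u≡4; β=1, v≡3 (mod 13); (4|13)=+1, (3|13)=+1; sign (−1)^0·+1^1·+1^2 = +1.
Ram(55, -130) = {2, 11}; no ℚ_2-point on the conic.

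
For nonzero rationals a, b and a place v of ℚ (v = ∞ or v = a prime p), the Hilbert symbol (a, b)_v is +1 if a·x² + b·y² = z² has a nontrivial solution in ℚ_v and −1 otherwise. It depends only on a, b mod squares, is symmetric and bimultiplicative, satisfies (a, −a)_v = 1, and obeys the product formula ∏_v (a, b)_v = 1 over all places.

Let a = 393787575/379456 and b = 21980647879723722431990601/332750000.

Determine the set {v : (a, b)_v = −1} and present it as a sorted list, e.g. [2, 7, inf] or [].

[2, 7, 29, 31]

(a, b) ≡ (21607, 105011291) mod (ℚ^×)²; places V = {2, 3, 5, 7, 11, 17, 29, 31, 37, 41, ∞}.
(a,b)_5: α=2, u≡3; β=-6, v≡1 (mod 5); (3|5)=-1, (1|5)=+1; sign (−1)^0·-1^-6·+1^2 = +1.
(a,b)_31: α=1, u≡3; β=3, v≡15 (mod 31); (3|31)=-1, (15|31)=-1; sign (−1)^1·-1^3·-1^1 = -1.
(a,b)_3: α=6, u≡1; β=10, v≡2 (mod 3); (1|3)=+1, (2|3)=-1; sign (−1)^0·+1^10·-1^6 = +1.
(a,b)_41: α=1, u≡38; β=3, v≡14 (mod 41); (38|41)=-1, (14|41)=-1; sign (−1)^0·-1^3·-1^1 = +1.
(a,b)_∞: sgn(21607)=+, sgn(105011291)=+, so +1.
(a,b)_37: α=0, u≡36; β=1, v≡26 (mod 37); (36|37)=+1, (26|37)=+1; sign (−1)^0·+1^1·+1^0 = +1.
(a,b)_17: α=1, u≡4; β=6, v≡13 (mod 17); (4|17)=+1, (13|17)=+1; sign (−1)^0·+1^6·+1^1 = +1.
(a,b)_2: α=-6, β=-4; u≡7, v≡3 (mod 8); ε(u)ε(v)=1·1, αω(v)=-6·1, βω(u)=-4·0; sum ≡ 1  ⇒  -1.
(a,b)_7: α=-2, u≡3; β=1, v≡4 (mod 7); (3|7)=-1, (4|7)=+1; sign (−1)^0·-1^1·+1^-2 = -1.
(a,b)_29: α=0, u≡10; β=1, v≡16 (mod 29); (10|29)=-1, (16|29)=+1; sign (−1)^0·-1^1·+1^0 = -1.
(a,b)_11: α=-2, u≡5; β=-3, v≡6 (mod 11); (5|11)=+1, (6|11)=-1; sign (−1)^0·+1^-3·-1^-2 = +1.
|Ram(21607, 105011291)| = 4, even; anisotropic at {2, 7, 29, 31}.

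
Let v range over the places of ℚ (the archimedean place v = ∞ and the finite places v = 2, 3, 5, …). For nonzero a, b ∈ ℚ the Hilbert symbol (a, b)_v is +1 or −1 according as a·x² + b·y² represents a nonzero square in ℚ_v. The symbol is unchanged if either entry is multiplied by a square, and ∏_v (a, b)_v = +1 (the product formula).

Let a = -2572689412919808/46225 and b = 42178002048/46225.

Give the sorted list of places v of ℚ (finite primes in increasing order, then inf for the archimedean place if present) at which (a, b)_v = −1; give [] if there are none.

[13, 23]

(a, b) ≡ (-2, 30498) mod (ℚ^×)²; places V = {2, 3, 5, 7, 13, 17, 23, 43, ∞}.
(a,b)_17: α=2, u≡2; β=1, v≡15 (mod 17); (2|17)=+1, (15|17)=+1; sign (−1)^0·+1^1·+1^2 = +1.
(a,b)_∞: sgn(-2)=−, sgn(30498)=+, so +1.
(a,b)_2: α=9, β=7; u≡7, v≡1 (mod 8); ε(u)ε(v)=1·0, αω(v)=9·0, βω(u)=7·0; sum ≡ 0  ⇒  +1.
(a,b)_5: α=-2, u≡3; β=-2, v≡2 (mod 5); (3|5)=-1, (2|5)=-1; sign (−1)^0·-1^-2·-1^-2 = +1.
(a,b)_3: α=4, u≡1; β=3, v≡2 (mod 3); (1|3)=+1, (2|3)=-1; sign (−1)^0·+1^3·-1^4 = +1.
(a,b)_13: α=2, u≡6; β=1, v≡6 (mod 13); (6|13)=-1, (6|13)=-1; sign (−1)^0·-1^1·-1^2 = -1.
(a,b)_23: α=2, u≡5; β=1, v≡19 (mod 23); (5|23)=-1, (19|23)=-1; sign (−1)^0·-1^1·-1^2 = -1.
(a,b)_43: α=-2, u≡15; β=-2, v≡13 (mod 43); (15|43)=+1, (13|43)=+1; sign (−1)^0·+1^-2·+1^-2 = +1.
(a,b)_7: α=4, u≡6; β=4, v≡3 (mod 7); (6|7)=-1, (3|7)=-1; sign (−1)^0·-1^4·-1^4 = +1.
Ram(-2, 30498) = {13, 23}; no ℚ_13-point on the conic.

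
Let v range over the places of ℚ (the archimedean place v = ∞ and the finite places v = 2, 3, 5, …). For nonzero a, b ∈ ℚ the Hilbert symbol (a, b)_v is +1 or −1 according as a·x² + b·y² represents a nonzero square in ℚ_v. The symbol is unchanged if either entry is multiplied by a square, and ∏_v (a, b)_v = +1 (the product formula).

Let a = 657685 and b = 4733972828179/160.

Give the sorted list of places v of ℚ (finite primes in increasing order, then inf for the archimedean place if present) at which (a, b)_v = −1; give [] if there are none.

Mod squares: a ≡ 657685, b ≡ 1447390. Check v ∈ {∞, 2, 5, 7, 19, 23, 29, 31, 43}.
v=29: a=29^0·(≡23), b=29^1·(≡13) mod 29; (23|29)=+1, (13|29)=+1; (−1)^{0·1·14}·(+1)^1·(+1)^0 = +1.
v=19: a=19^1·(≡16), b=19^2·(≡18) mod 19; (16|19)=+1, (18|19)=-1; (−1)^{1·2·9}·(+1)^2·(-1)^1 = -1.
v=23: a=23^1·(≡6), b=23^1·(≡1) mod 23; (6|23)=+1, (1|23)=+1; (−1)^{1·1·11}·(+1)^1·(+1)^1 = -1.
v=7: a=7^1·(≡1), b=7^3·(≡4) mod 7; (1|7)=+1, (4|7)=+1; (−1)^{1·3·3}·(+1)^3·(+1)^1 = -1.
v=∞: 657685 > 0 and 1447390 > 0  ⇒  (a,b)_∞ = +1.
v=5: a=5^1·(≡2), b=5^-1·(≡2) mod 5; (2|5)=-1, (2|5)=-1; (−1)^{1·-1·2}·(-1)^-1·(-1)^1 = +1.
v=31: a=31^0·(≡20), b=31^1·(≡18) mod 31; (20|31)=+1, (18|31)=+1; (−1)^{0·1·15}·(+1)^1·(+1)^0 = +1.
v=43: a=43^1·(≡30), b=43^2·(≡13) mod 43; (30|43)=-1, (13|43)=+1; (−1)^{1·2·21}·(-1)^2·(+1)^1 = +1.
v=2: v_2(a)=0, v_2(b)=-5; units ≡ 5, 7 (mod 8); ε·ε+αω+βω = 0·1+0·0+-5·1 ≡ 1  ⇒  (a,b)_2 = -1.
Ram(657685, 1447390) = {2, 7, 19, 23}; no ℚ_2-point on the conic.

[2, 7, 19, 23]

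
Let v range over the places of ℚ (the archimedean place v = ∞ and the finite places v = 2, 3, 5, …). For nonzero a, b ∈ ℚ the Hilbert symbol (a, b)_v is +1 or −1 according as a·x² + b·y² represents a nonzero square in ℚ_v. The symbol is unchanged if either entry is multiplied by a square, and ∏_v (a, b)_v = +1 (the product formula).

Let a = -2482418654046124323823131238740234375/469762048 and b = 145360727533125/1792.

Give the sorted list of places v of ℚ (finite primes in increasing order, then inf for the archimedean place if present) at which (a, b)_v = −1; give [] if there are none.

[2, 3, 13, 31]

(a, b) ≡ (-194649, 703731) mod (ℚ^×)²; places V = {2, 3, 5, 7, 13, 23, 31, 47, ∞}.
(a,b)_47: α=2, u≡4; β=1, v≡16 (mod 47); (4|47)=+1, (16|47)=+1; sign (−1)^0·+1^1·+1^2 = +1.
(a,b)_13: α=11, u≡10; β=4, v≡7 (mod 13); (10|13)=+1, (7|13)=-1; sign (−1)^0·+1^4·-1^11 = -1.
(a,b)_7: α=-1, u≡4; β=-1, v≡5 (mod 7); (4|7)=+1, (5|7)=-1; sign (−1)^1·+1^-1·-1^-1 = +1.
(a,b)_3: α=11, u≡1; β=5, v≡1 (mod 3); (1|3)=+1, (1|3)=+1; sign (−1)^1·+1^5·+1^11 = -1.
(a,b)_23: α=3, u≡18; β=1, v≡5 (mod 23); (18|23)=+1, (5|23)=-1; sign (−1)^1·+1^1·-1^3 = +1.
(a,b)_2: α=-26, β=-8; u≡7, v≡3 (mod 8); ε(u)ε(v)=1·1, αω(v)=-26·1, βω(u)=-8·0; sum ≡ 1  ⇒  -1.
(a,b)_31: α=3, u≡7; β=1, v≡9 (mod 31); (7|31)=+1, (9|31)=+1; sign (−1)^1·+1^1·+1^3 = -1.
(a,b)_∞: sgn(-194649)=−, sgn(703731)=+, so +1.
(a,b)_5: α=10, u≡1; β=4, v≡4 (mod 5); (1|5)=+1, (4|5)=+1; sign (−1)^0·+1^4·+1^10 = +1.
|Ram(-194649, 703731)| = 4, even; anisotropic at {2, 3, 13, 31}.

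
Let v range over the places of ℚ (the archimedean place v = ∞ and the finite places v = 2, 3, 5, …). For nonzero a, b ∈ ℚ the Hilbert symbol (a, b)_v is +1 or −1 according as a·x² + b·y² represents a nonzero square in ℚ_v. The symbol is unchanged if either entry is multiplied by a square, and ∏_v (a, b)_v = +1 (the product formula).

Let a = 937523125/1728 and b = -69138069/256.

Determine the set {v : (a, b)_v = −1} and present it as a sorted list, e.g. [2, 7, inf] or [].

[2, 3, 11, 23]

Mod squares: a ≡ 759, b ≡ -69. Check v ∈ {∞, 2, 3, 5, 7, 11, 13, 23}.
v=11: a=11^3·(≡1), b=11^2·(≡2) mod 11; (1|11)=+1, (2|11)=-1; (−1)^{3·2·5}·(+1)^2·(-1)^3 = -1.
v=3: a=3^-3·(≡1), b=3^1·(≡1) mod 3; (1|3)=+1, (1|3)=+1; (−1)^{-3·1·1}·(+1)^1·(+1)^-3 = -1.
v=∞: 759 > 0 and -69 < 0  ⇒  (a,b)_∞ = +1.
v=2: v_2(a)=-6, v_2(b)=-8; units ≡ 7, 3 (mod 8); ε·ε+αω+βω = 1·1+-6·1+-8·0 ≡ 1  ⇒  (a,b)_2 = -1.
v=13: a=13^0·(≡7), b=13^2·(≡1) mod 13; (7|13)=-1, (1|13)=+1; (−1)^{0·2·6}·(-1)^2·(+1)^0 = +1.
v=5: a=5^4·(≡4), b=5^0·(≡1) mod 5; (4|5)=+1, (1|5)=+1; (−1)^{4·0·2}·(+1)^0·(+1)^4 = +1.
v=7: a=7^2·(≡3), b=7^2·(≡4) mod 7; (3|7)=-1, (4|7)=+1; (−1)^{2·2·3}·(-1)^2·(+1)^2 = +1.
v=23: a=23^1·(≡11), b=23^1·(≡17) mod 23; (11|23)=-1, (17|23)=-1; (−1)^{1·1·11}·(-1)^1·(-1)^1 = -1.
Ram(759, -69) = {2, 3, 11, 23}; no ℚ_2-point on the conic.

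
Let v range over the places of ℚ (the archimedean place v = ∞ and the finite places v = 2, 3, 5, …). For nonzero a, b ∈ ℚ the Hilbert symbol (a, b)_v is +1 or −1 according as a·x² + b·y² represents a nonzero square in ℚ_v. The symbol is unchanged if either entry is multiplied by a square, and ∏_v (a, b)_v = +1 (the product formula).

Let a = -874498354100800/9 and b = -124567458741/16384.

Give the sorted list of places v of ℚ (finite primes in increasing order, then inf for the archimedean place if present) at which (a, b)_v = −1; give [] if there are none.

[2, 3, 13, 41, 43, inf]

(a, b) ≡ (-2687113, -591261) mod (ℚ^×)²; places V = {2, 3, 5, 11, 13, 17, 19, 23, 41, 43, ∞}.
(a,b)_43: α=1, u≡40; β=0, v≡37 (mod 43); (40|43)=+1, (37|43)=-1; sign (−1)^0·+1^0·-1^1 = -1.
(a,b)_5: α=2, u≡2; β=0, v≡1 (mod 5); (2|5)=-1, (1|5)=+1; sign (−1)^0·-1^0·+1^2 = +1.
(a,b)_3: α=-2, u≡2; β=7, v≡1 (mod 3); (2|3)=-1, (1|3)=+1; sign (−1)^0·-1^7·+1^-2 = -1.
(a,b)_11: α=3, u≡3; β=1, v≡2 (mod 11); (3|11)=+1, (2|11)=-1; sign (−1)^1·+1^1·-1^3 = +1.
(a,b)_2: α=6, β=-14; u≡7, v≡3 (mod 8); ε(u)ε(v)=1·1, αω(v)=6·1, βω(u)=-14·0; sum ≡ 1  ⇒  -1.
(a,b)_13: α=1, u≡4; β=0, v≡7 (mod 13); (4|13)=+1, (7|13)=-1; sign (−1)^0·+1^0·-1^1 = -1.
(a,b)_19: α=1, u≡5; β=1, v≡14 (mod 19); (5|19)=+1, (14|19)=-1; sign (−1)^1·+1^1·-1^1 = +1.
(a,b)_41: α=2, u≡35; β=1, v≡38 (mod 41); (35|41)=-1, (38|41)=-1; sign (−1)^0·-1^1·-1^2 = -1.
(a,b)_23: α=1, u≡18; β=1, v≡21 (mod 23); (18|23)=+1, (21|23)=-1; sign (−1)^1·+1^1·-1^1 = +1.
(a,b)_∞: sgn(-2687113)=−, sgn(-591261)=−, so -1.
(a,b)_17: α=0, u≡9; β=2, v≡8 (mod 17); (9|17)=+1, (8|17)=+1; sign (−1)^0·+1^2·+1^0 = +1.
|Ram(-2687113, -591261)| = 6, even; anisotropic at {2, 3, 13, 41, 43, ∞}.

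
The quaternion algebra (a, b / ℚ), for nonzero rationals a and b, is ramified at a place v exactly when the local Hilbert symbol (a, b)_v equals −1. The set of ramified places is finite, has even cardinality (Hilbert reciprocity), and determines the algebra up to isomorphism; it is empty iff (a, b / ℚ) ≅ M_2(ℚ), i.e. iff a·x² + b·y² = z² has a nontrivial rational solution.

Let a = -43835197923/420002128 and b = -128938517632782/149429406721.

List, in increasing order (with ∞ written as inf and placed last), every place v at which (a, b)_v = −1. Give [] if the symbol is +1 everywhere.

[13, inf]

Mod squares: a ≡ -39, b ≡ -78. Check v ∈ {∞, 2, 3, 7, 11, 13, 23, 29, 37}.
v=23: a=23^0·(≡5), b=23^-2·(≡21) mod 23; (5|23)=-1, (21|23)=-1; (−1)^{0·-2·11}·(-1)^-2·(-1)^0 = +1.
v=2: v_2(a)=-4, v_2(b)=1; units ≡ 1, 1 (mod 8); ε·ε+αω+βω = 0·0+-4·0+1·0 ≡ 0  ⇒  (a,b)_2 = +1.
v=3: a=3^7·(≡2), b=3^11·(≡1) mod 3; (2|3)=-1, (1|3)=+1; (−1)^{7·11·1}·(-1)^11·(+1)^7 = +1.
v=11: a=11^4·(≡3), b=11^2·(≡2) mod 11; (3|11)=+1, (2|11)=-1; (−1)^{4·2·5}·(+1)^2·(-1)^4 = +1.
v=13: a=13^-1·(≡9), b=13^3·(≡5) mod 13; (9|13)=+1, (5|13)=-1; (−1)^{-1·3·6}·(+1)^3·(-1)^-1 = -1.
v=7: a=7^-4·(≡3), b=7^-10·(≡6) mod 7; (3|7)=-1, (6|7)=-1; (−1)^{-4·-10·3}·(-1)^-10·(-1)^-4 = +1.
v=∞: -39 < 0 and -78 < 0  ⇒  (a,b)_∞ = -1.
v=29: a=29^-2·(≡2), b=29^0·(≡23) mod 29; (2|29)=-1, (23|29)=+1; (−1)^{-2·0·14}·(-1)^0·(+1)^-2 = +1.
v=37: a=37^2·(≡6), b=37^2·(≡26) mod 37; (6|37)=-1, (26|37)=+1; (−1)^{2·2·18}·(-1)^2·(+1)^2 = +1.
|Ram(-39, -78)| = 2, even; anisotropic at {13, ∞}.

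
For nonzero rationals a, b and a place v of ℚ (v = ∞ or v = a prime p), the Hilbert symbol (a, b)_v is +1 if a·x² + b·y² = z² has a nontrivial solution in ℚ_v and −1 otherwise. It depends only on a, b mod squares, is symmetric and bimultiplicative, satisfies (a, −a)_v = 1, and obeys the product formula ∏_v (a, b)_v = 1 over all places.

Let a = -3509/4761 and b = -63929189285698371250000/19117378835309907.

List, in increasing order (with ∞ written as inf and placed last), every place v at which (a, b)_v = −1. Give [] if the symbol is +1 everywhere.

Mod squares: a ≡ -29, b ≡ -255. Check v ∈ {∞, 2, 3, 5, 7, 11, 17, 23, 29}.
v=7: a=7^0·(≡5), b=7^4·(≡1) mod 7; (5|7)=-1, (1|7)=+1; (−1)^{0·4·3}·(-1)^4·(+1)^0 = +1.
v=11: a=11^2·(≡9), b=11^6·(≡9) mod 11; (9|11)=+1, (9|11)=+1; (−1)^{2·6·5}·(+1)^6·(+1)^2 = +1.
v=2: v_2(a)=0, v_2(b)=4; units ≡ 3, 1 (mod 8); ε·ε+αω+βω = 1·0+0·0+4·1 ≡ 0  ⇒  (a,b)_2 = +1.
v=17: a=17^0·(≡10), b=17^1·(≡9) mod 17; (10|17)=-1, (9|17)=+1; (−1)^{0·1·8}·(-1)^1·(+1)^0 = -1.
v=23: a=23^-2·(≡19), b=23^-6·(≡17) mod 23; (19|23)=-1, (17|23)=-1; (−1)^{-2·-6·11}·(-1)^-6·(-1)^-2 = +1.
v=5: a=5^0·(≡1), b=5^7·(≡4) mod 5; (1|5)=+1, (4|5)=+1; (−1)^{0·7·2}·(+1)^7·(+1)^0 = +1.
v=3: a=3^-2·(≡1), b=3^-17·(≡2) mod 3; (1|3)=+1, (2|3)=-1; (−1)^{-2·-17·1}·(+1)^-17·(-1)^-2 = +1.
v=29: a=29^1·(≡28), b=29^4·(≡13) mod 29; (28|29)=+1, (13|29)=+1; (−1)^{1·4·14}·(+1)^4·(+1)^1 = +1.
v=∞: -29 < 0 and -255 < 0  ⇒  (a,b)_∞ = -1.
(-29, -255 / ℚ) ramifies at {17, ∞}: a division algebra.

[17, inf]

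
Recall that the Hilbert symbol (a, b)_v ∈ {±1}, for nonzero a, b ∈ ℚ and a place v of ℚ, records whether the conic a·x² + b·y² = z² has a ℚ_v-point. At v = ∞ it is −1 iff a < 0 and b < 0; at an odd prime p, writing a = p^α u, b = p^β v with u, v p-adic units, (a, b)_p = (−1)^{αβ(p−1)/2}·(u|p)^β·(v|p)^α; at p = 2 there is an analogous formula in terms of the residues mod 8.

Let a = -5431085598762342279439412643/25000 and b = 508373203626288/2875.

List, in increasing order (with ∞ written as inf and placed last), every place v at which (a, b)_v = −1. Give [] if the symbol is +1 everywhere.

(a, b) ≡ (-144670, 845379145) mod (ℚ^×)²; places V = {2, 3, 5, 7, 11, 13, 17, 23, 29, 31, 37, ∞}.
(a,b)_∞: sgn(-144670)=−, sgn(845379145)=+, so +1.
(a,b)_17: α=3, u≡11; β=1, v≡6 (mod 17); (11|17)=-1, (6|17)=-1; sign (−1)^0·-1^1·-1^3 = +1.
(a,b)_31: α=2, u≡19; β=1, v≡12 (mod 31); (19|31)=+1, (12|31)=-1; sign (−1)^0·+1^1·-1^2 = +1.
(a,b)_2: α=-3, β=4; u≡1, v≡1 (mod 8); ε(u)ε(v)=0·0, αω(v)=-3·0, βω(u)=4·0; sum ≡ 0  ⇒  +1.
(a,b)_13: α=2, u≡11; β=1, v≡2 (mod 13); (11|13)=-1, (2|13)=-1; sign (−1)^0·-1^1·-1^2 = -1.
(a,b)_5: α=-5, u≡4; β=-3, v≡1 (mod 5); (4|5)=+1, (1|5)=+1; sign (−1)^0·+1^-3·+1^-5 = +1.
(a,b)_7: α=6, u≡3; β=2, v≡1 (mod 7); (3|7)=-1, (1|7)=+1; sign (−1)^0·-1^2·+1^6 = +1.
(a,b)_3: α=10, u≡2; β=6, v≡1 (mod 3); (2|3)=-1, (1|3)=+1; sign (−1)^0·-1^6·+1^10 = +1.
(a,b)_37: α=3, u≡4; β=1, v≡7 (mod 37); (4|37)=+1, (7|37)=+1; sign (−1)^0·+1^1·+1^3 = +1.
(a,b)_11: α=0, u≡10; β=2, v≡6 (mod 11); (10|11)=-1, (6|11)=-1; sign (−1)^0·-1^2·-1^0 = +1.
(a,b)_23: α=1, u≡3; β=-1, v≡10 (mod 23); (3|23)=+1, (10|23)=-1; sign (−1)^1·+1^-1·-1^1 = +1.
(a,b)_29: α=2, u≡14; β=1, v≡19 (mod 29); (14|29)=-1, (19|29)=-1; sign (−1)^0·-1^1·-1^2 = -1.
Ram(-144670, 845379145) = {13, 29}; no ℚ_13-point on the conic.

[13, 29]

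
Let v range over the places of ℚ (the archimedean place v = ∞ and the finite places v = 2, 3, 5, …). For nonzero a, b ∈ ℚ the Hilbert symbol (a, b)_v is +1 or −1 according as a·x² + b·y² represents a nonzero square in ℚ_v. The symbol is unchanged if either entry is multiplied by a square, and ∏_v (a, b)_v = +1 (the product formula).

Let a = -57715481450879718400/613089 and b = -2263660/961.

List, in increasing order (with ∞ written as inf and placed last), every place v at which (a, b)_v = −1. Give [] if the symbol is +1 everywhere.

[7, 19, 31, inf]

Mod squares: a ≡ -589, b ≡ -565915. Check v ∈ {∞, 2, 3, 5, 7, 11, 19, 23, 29, 31, 37}.
v=5: a=5^2·(≡1), b=5^1·(≡3) mod 5; (1|5)=+1, (3|5)=-1; (−1)^{2·1·2}·(+1)^1·(-1)^2 = +1.
v=7: a=7^0·(≡3), b=7^1·(≡3) mod 7; (3|7)=-1, (3|7)=-1; (−1)^{0·1·3}·(-1)^1·(-1)^0 = -1.
v=∞: -589 < 0 and -565915 < 0  ⇒  (a,b)_∞ = -1.
v=11: a=11^4·(≡1), b=11^0·(≡2) mod 11; (1|11)=+1, (2|11)=-1; (−1)^{4·0·5}·(+1)^0·(-1)^4 = +1.
v=29: a=29^-2·(≡25), b=29^0·(≡20) mod 29; (25|29)=+1, (20|29)=+1; (−1)^{-2·0·14}·(+1)^0·(+1)^-2 = +1.
v=3: a=3^-6·(≡2), b=3^0·(≡2) mod 3; (2|3)=-1, (2|3)=-1; (−1)^{-6·0·1}·(-1)^0·(-1)^-6 = +1.
v=31: a=31^1·(≡21), b=31^-2·(≡22) mod 31; (21|31)=-1, (22|31)=-1; (−1)^{1·-2·15}·(-1)^-2·(-1)^1 = -1.
v=23: a=23^2·(≡16), b=23^1·(≡19) mod 23; (16|23)=+1, (19|23)=-1; (−1)^{2·1·11}·(+1)^1·(-1)^2 = +1.
v=37: a=37^2·(≡7), b=37^1·(≡19) mod 37; (7|37)=+1, (19|37)=-1; (−1)^{2·1·18}·(+1)^1·(-1)^2 = +1.
v=2: v_2(a)=10, v_2(b)=2; units ≡ 3, 5 (mod 8); ε·ε+αω+βω = 1·0+10·1+2·1 ≡ 0  ⇒  (a,b)_2 = +1.
v=19: a=19^3·(≡7), b=19^1·(≡6) mod 19; (7|19)=+1, (6|19)=+1; (−1)^{3·1·9}·(+1)^1·(+1)^3 = -1.
(-589, -565915 / ℚ) ramifies at {7, 19, 31, ∞}: a division algebra.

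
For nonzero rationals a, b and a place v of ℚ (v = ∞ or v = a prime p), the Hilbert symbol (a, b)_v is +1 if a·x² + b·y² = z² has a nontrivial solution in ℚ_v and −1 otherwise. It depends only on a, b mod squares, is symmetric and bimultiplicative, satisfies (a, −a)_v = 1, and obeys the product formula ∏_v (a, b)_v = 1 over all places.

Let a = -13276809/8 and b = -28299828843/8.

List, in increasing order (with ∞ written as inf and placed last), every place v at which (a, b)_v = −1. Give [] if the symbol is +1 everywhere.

(a, b) ≡ (-17458, -641654) mod (ℚ^×)²; places V = {2, 3, 7, 11, 13, 23, 29, 37, 43, ∞}.
(a,b)_13: α=2, u≡3; β=1, v≡4 (mod 13); (3|13)=+1, (4|13)=+1; sign (−1)^0·+1^1·+1^2 = +1.
(a,b)_43: α=1, u≡24; β=0, v≡35 (mod 43); (24|43)=+1, (35|43)=+1; sign (−1)^0·+1^0·+1^1 = +1.
(a,b)_23: α=0, u≡7; β=1, v≡6 (mod 23); (7|23)=-1, (6|23)=+1; sign (−1)^0·-1^1·+1^0 = -1.
(a,b)_∞: sgn(-17458)=−, sgn(-641654)=−, so -1.
(a,b)_11: α=0, u≡6; β=2, v≡1 (mod 11); (6|11)=-1, (1|11)=+1; sign (−1)^0·-1^2·+1^0 = +1.
(a,b)_37: α=0, u≡20; β=1, v≡3 (mod 37); (20|37)=-1, (3|37)=+1; sign (−1)^0·-1^1·+1^0 = -1.
(a,b)_7: α=1, u≡5; β=0, v≡1 (mod 7); (5|7)=-1, (1|7)=+1; sign (−1)^0·-1^0·+1^1 = +1.
(a,b)_29: α=1, u≡22; β=1, v≡23 (mod 29); (22|29)=+1, (23|29)=+1; sign (−1)^0·+1^1·+1^1 = +1.
(a,b)_2: α=-3, β=-3; u≡7, v≡5 (mod 8); ε(u)ε(v)=1·0, αω(v)=-3·1, βω(u)=-3·0; sum ≡ 1  ⇒  -1.
(a,b)_3: α=2, u≡2; β=6, v≡1 (mod 3); (2|3)=-1, (1|3)=+1; sign (−1)^0·-1^6·+1^2 = +1.
Ram(-17458, -641654) = {2, 23, 37, ∞}; no ℚ_2-point on the conic.

[2, 23, 37, inf]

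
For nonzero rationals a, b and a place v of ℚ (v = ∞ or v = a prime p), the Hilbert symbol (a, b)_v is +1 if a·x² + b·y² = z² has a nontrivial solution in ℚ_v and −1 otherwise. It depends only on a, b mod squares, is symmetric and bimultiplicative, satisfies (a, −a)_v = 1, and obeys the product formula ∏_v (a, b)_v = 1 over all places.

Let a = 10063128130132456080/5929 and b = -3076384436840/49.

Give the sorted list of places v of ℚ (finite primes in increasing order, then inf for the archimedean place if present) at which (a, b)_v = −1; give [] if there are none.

(a, b) ≡ (1416545, -561794090) mod (ℚ^×)²; places V = {2, 3, 5, 7, 11, 13, 19, 23, 29, 31, 37, ∞}.
(a,b)_23: α=2, u≡17; β=1, v≡6 (mod 23); (17|23)=-1, (6|23)=+1; sign (−1)^0·-1^1·+1^2 = -1.
(a,b)_37: α=3, u≡27; β=2, v≡24 (mod 37); (27|37)=+1, (24|37)=-1; sign (−1)^0·+1^2·-1^3 = -1.
(a,b)_5: α=1, u≡4; β=1, v≡3 (mod 5); (4|5)=+1, (3|5)=-1; sign (−1)^0·+1^1·-1^1 = -1.
(a,b)_31: α=1, u≡9; β=1, v≡6 (mod 31); (9|31)=+1, (6|31)=-1; sign (−1)^1·+1^1·-1^1 = +1.
(a,b)_∞: sgn(1416545)=+, sgn(-561794090)=−, so +1.
(a,b)_29: α=2, u≡8; β=1, v≡9 (mod 29); (8|29)=-1, (9|29)=+1; sign (−1)^0·-1^1·+1^2 = -1.
(a,b)_11: α=-2, u≡4; β=1, v≡6 (mod 11); (4|11)=+1, (6|11)=-1; sign (−1)^0·+1^1·-1^-2 = +1.
(a,b)_13: α=1, u≡3; β=1, v≡5 (mod 13); (3|13)=+1, (5|13)=-1; sign (−1)^0·+1^1·-1^1 = -1.
(a,b)_7: α=-2, u≡1; β=-2, v≡6 (mod 7); (1|7)=+1, (6|7)=-1; sign (−1)^0·+1^-2·-1^-2 = +1.
(a,b)_19: α=1, u≡8; β=1, v≡3 (mod 19); (8|19)=-1, (3|19)=-1; sign (−1)^1·-1^1·-1^1 = -1.
(a,b)_3: α=6, u≡2; β=0, v≡1 (mod 3); (2|3)=-1, (1|3)=+1; sign (−1)^0·-1^0·+1^6 = +1.
(a,b)_2: α=4, β=3; u≡1, v≡3 (mod 8); ε(u)ε(v)=0·1, αω(v)=4·1, βω(u)=3·0; sum ≡ 0  ⇒  +1.
|Ram(1416545, -561794090)| = 6, even; anisotropic at {5, 13, 19, 23, 29, 37}.

[5, 13, 19, 23, 29, 37]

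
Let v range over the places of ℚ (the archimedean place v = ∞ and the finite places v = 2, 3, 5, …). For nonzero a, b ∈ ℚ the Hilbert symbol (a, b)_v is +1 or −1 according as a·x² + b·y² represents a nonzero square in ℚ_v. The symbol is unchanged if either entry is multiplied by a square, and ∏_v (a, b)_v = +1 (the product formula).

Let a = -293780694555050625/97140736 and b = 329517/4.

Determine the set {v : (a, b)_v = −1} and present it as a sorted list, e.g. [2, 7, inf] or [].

[13, 19, 37, 41]

(a, b) ≡ (-481, 36613) mod (ℚ^×)²; places V = {2, 3, 5, 7, 11, 13, 19, 37, 41, 47, ∞}.
(a,b)_5: α=4, u≡4; β=0, v≡3 (mod 5); (4|5)=+1, (3|5)=-1; sign (−1)^0·+1^0·-1^4 = +1.
(a,b)_41: α=2, u≡17; β=1, v≡31 (mod 41); (17|41)=-1, (31|41)=+1; sign (−1)^0·-1^1·+1^2 = -1.
(a,b)_∞: sgn(-481)=−, sgn(36613)=+, so +1.
(a,b)_11: α=-2, u≡4; β=0, v≡3 (mod 11); (4|11)=+1, (3|11)=+1; sign (−1)^0·+1^0·+1^-2 = +1.
(a,b)_3: α=6, u≡2; β=2, v≡1 (mod 3); (2|3)=-1, (1|3)=+1; sign (−1)^0·-1^2·+1^6 = +1.
(a,b)_47: α=2, u≡4; β=1, v≡2 (mod 47); (4|47)=+1, (2|47)=+1; sign (−1)^0·+1^1·+1^2 = +1.
(a,b)_37: α=1, u≡31; β=0, v≡8 (mod 37); (31|37)=-1, (8|37)=-1; sign (−1)^0·-1^0·-1^1 = -1.
(a,b)_7: α=-2, u≡1; β=0, v≡5 (mod 7); (1|7)=+1, (5|7)=-1; sign (−1)^0·+1^0·-1^-2 = +1.
(a,b)_19: α=2, u≡3; β=1, v≡18 (mod 19); (3|19)=-1, (18|19)=-1; sign (−1)^0·-1^1·-1^2 = -1.
(a,b)_13: α=1, u≡6; β=0, v≡8 (mod 13); (6|13)=-1, (8|13)=-1; sign (−1)^0·-1^0·-1^1 = -1.
(a,b)_2: α=-14, β=-2; u≡7, v≡5 (mod 8); ε(u)ε(v)=1·0, αω(v)=-14·1, βω(u)=-2·0; sum ≡ 0  ⇒  +1.
Ram(-481, 36613) = {13, 19, 37, 41}; no ℚ_13-point on the conic.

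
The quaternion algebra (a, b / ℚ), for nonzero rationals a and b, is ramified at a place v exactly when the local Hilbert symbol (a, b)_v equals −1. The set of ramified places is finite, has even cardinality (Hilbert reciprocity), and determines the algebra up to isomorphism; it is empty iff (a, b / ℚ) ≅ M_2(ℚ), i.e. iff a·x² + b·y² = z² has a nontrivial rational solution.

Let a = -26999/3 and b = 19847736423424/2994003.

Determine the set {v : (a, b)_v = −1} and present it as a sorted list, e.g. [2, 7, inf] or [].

[2, 3, 13, 19]

Mod squares: a ≡ -1653, b ≡ 494247. Check v ∈ {∞, 2, 3, 7, 13, 19, 23, 29, 37}.
v=29: a=29^1·(≡28), b=29^1·(≡16) mod 29; (28|29)=+1, (16|29)=+1; (−1)^{1·1·14}·(+1)^1·(+1)^1 = +1.
v=3: a=3^-1·(≡1), b=3^-7·(≡1) mod 3; (1|3)=+1, (1|3)=+1; (−1)^{-1·-7·1}·(+1)^-7·(+1)^-1 = -1.
v=37: a=37^0·(≡16), b=37^-2·(≡11) mod 37; (16|37)=+1, (11|37)=+1; (−1)^{0·-2·18}·(+1)^-2·(+1)^0 = +1.
v=2: v_2(a)=0, v_2(b)=10; units ≡ 3, 7 (mod 8); ε·ε+αω+βω = 1·1+0·0+10·1 ≡ 1  ⇒  (a,b)_2 = -1.
v=23: a=23^0·(≡1), b=23^1·(≡20) mod 23; (1|23)=+1, (20|23)=-1; (−1)^{0·1·11}·(+1)^1·(-1)^0 = +1.
v=19: a=19^1·(≡14), b=19^1·(≡12) mod 19; (14|19)=-1, (12|19)=-1; (−1)^{1·1·9}·(-1)^1·(-1)^1 = -1.
v=∞: -1653 < 0 and 494247 > 0  ⇒  (a,b)_∞ = +1.
v=7: a=7^2·(≡3), b=7^6·(≡3) mod 7; (3|7)=-1, (3|7)=-1; (−1)^{2·6·3}·(-1)^6·(-1)^2 = +1.
v=13: a=13^0·(≡5), b=13^1·(≡6) mod 13; (5|13)=-1, (6|13)=-1; (−1)^{0·1·6}·(-1)^1·(-1)^0 = -1.
Ram(-1653, 494247) = {2, 3, 13, 19}; no ℚ_2-point on the conic.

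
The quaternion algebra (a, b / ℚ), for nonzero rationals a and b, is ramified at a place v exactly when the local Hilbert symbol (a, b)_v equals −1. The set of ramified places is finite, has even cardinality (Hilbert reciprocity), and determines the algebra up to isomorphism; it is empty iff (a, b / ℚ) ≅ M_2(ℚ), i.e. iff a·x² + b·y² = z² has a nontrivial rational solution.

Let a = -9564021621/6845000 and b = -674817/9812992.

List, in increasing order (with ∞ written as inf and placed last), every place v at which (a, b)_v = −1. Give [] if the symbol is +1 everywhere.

[3, 7, 23, inf]

Mod squares: a ≡ -1951642, b ≡ -231. Check v ∈ {∞, 2, 3, 5, 7, 11, 13, 19, 23, 29, 37}.
v=∞: -1951642 < 0 and -231 < 0  ⇒  (a,b)_∞ = -1.
v=13: a=13^0·(≡9), b=13^2·(≡9) mod 13; (9|13)=+1, (9|13)=+1; (−1)^{0·2·6}·(+1)^2·(+1)^0 = +1.
v=23: a=23^1·(≡13), b=23^0·(≡5) mod 23; (13|23)=+1, (5|23)=-1; (−1)^{1·0·11}·(+1)^0·(-1)^1 = -1.
v=5: a=5^-4·(≡2), b=5^0·(≡4) mod 5; (2|5)=-1, (4|5)=+1; (−1)^{-4·0·2}·(-1)^0·(+1)^-4 = +1.
v=37: a=37^-2·(≡16), b=37^-2·(≡27) mod 37; (16|37)=+1, (27|37)=+1; (−1)^{-2·-2·18}·(+1)^-2·(+1)^-2 = +1.
v=3: a=3^4·(≡2), b=3^1·(≡1) mod 3; (2|3)=-1, (1|3)=+1; (−1)^{4·1·1}·(-1)^1·(+1)^4 = -1.
v=29: a=29^1·(≡11), b=29^0·(≡13) mod 29; (11|29)=-1, (13|29)=+1; (−1)^{1·0·14}·(-1)^0·(+1)^1 = +1.
v=19: a=19^1·(≡2), b=19^0·(≡5) mod 19; (2|19)=-1, (5|19)=+1; (−1)^{1·0·9}·(-1)^0·(+1)^1 = +1.
v=11: a=11^3·(≡2), b=11^3·(≡5) mod 11; (2|11)=-1, (5|11)=+1; (−1)^{3·3·5}·(-1)^3·(+1)^3 = +1.
v=7: a=7^1·(≡2), b=7^-1·(≡4) mod 7; (2|7)=+1, (4|7)=+1; (−1)^{1·-1·3}·(+1)^-1·(+1)^1 = -1.
v=2: v_2(a)=-3, v_2(b)=-10; units ≡ 3, 1 (mod 8); ε·ε+αω+βω = 1·0+-3·0+-10·1 ≡ 0  ⇒  (a,b)_2 = +1.
|Ram(-1951642, -231)| = 4, even; anisotropic at {3, 7, 23, ∞}.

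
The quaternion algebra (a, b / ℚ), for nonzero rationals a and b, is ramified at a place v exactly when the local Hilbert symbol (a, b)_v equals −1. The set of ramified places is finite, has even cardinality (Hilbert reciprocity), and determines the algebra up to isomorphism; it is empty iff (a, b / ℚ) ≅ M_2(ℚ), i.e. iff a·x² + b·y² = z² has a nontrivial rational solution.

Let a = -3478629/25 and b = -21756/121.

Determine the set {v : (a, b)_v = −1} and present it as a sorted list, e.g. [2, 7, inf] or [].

(a, b) ≡ (-21, -111) mod (ℚ^×)²; places V = {2, 3, 5, 7, 11, 37, ∞}.
(a,b)_∞: sgn(-21)=−, sgn(-111)=−, so -1.
(a,b)_3: α=1, u≡2; β=1, v≡2 (mod 3); (2|3)=-1, (2|3)=-1; sign (−1)^1·-1^1·-1^1 = -1.
(a,b)_2: α=0, β=2; u≡3, v≡1 (mod 8); ε(u)ε(v)=1·0, αω(v)=0·0, βω(u)=2·1; sum ≡ 0  ⇒  +1.
(a,b)_37: α=2, u≡36; β=1, v≡30 (mod 37); (36|37)=+1, (30|37)=+1; sign (−1)^0·+1^1·+1^2 = +1.
(a,b)_5: α=-2, u≡1; β=0, v≡4 (mod 5); (1|5)=+1, (4|5)=+1; sign (−1)^0·+1^0·+1^-2 = +1.
(a,b)_7: α=1, u≡1; β=2, v≡2 (mod 7); (1|7)=+1, (2|7)=+1; sign (−1)^0·+1^2·+1^1 = +1.
(a,b)_11: α=2, u≡9; β=-2, v≡2 (mod 11); (9|11)=+1, (2|11)=-1; sign (−1)^0·+1^-2·-1^2 = +1.
(-21, -111 / ℚ) ramifies at {3, ∞}: a division algebra.

[3, inf]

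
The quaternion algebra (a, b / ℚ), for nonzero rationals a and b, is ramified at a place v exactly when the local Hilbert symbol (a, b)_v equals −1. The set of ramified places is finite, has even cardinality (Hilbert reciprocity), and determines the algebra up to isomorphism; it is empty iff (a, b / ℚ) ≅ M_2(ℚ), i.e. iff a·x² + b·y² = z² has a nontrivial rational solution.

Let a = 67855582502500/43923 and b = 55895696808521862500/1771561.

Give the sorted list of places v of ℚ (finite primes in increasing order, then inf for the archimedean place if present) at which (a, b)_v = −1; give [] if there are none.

Mod squares: a ≡ 3, b ≡ 823745. Check v ∈ {∞, 2, 3, 5, 11, 13, 19, 23, 29}.
v=5: a=5^4·(≡3), b=5^5·(≡1) mod 5; (3|5)=-1, (1|5)=+1; (−1)^{4·5·2}·(-1)^5·(+1)^4 = -1.
v=29: a=29^2·(≡10), b=29^3·(≡26) mod 29; (10|29)=-1, (26|29)=-1; (−1)^{2·3·14}·(-1)^3·(-1)^2 = -1.
v=23: a=23^2·(≡8), b=23^3·(≡16) mod 23; (8|23)=+1, (16|23)=+1; (−1)^{2·3·11}·(+1)^3·(+1)^2 = +1.
v=13: a=13^2·(≡9), b=13^3·(≡4) mod 13; (9|13)=+1, (4|13)=+1; (−1)^{2·3·6}·(+1)^3·(+1)^2 = +1.
v=2: v_2(a)=2, v_2(b)=2; units ≡ 3, 1 (mod 8); ε·ε+αω+βω = 1·0+2·0+2·1 ≡ 0  ⇒  (a,b)_2 = +1.
v=∞: 3 > 0 and 823745 > 0  ⇒  (a,b)_∞ = +1.
v=3: a=3^-1·(≡1), b=3^0·(≡2) mod 3; (1|3)=+1, (2|3)=-1; (−1)^{-1·0·1}·(+1)^0·(-1)^-1 = -1.
v=11: a=11^-4·(≡4), b=11^-6·(≡10) mod 11; (4|11)=+1, (10|11)=-1; (−1)^{-4·-6·5}·(+1)^-6·(-1)^-4 = +1.
v=19: a=19^2·(≡10), b=19^3·(≡17) mod 19; (10|19)=-1, (17|19)=+1; (−1)^{2·3·9}·(-1)^3·(+1)^2 = -1.
(3, 823745 / ℚ) ramifies at {3, 5, 19, 29}: a division algebra.

[3, 5, 19, 29]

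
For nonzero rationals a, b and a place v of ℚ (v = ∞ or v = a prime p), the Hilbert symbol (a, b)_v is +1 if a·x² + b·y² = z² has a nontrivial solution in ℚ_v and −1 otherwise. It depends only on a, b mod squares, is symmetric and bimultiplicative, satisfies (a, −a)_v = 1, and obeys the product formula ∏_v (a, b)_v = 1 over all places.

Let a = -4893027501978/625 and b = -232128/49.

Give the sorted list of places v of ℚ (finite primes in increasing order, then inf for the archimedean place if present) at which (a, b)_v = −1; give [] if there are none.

[2, 13, 19, inf]

Mod squares: a ≡ -1178, b ≡ -403. Check v ∈ {∞, 2, 3, 5, 7, 11, 13, 19, 31}.
v=31: a=31^3·(≡13), b=31^1·(≡18) mod 31; (13|31)=-1, (18|31)=+1; (−1)^{3·1·15}·(-1)^1·(+1)^3 = +1.
v=∞: -1178 < 0 and -403 < 0  ⇒  (a,b)_∞ = -1.
v=19: a=19^1·(≡12), b=19^0·(≡3) mod 19; (12|19)=-1, (3|19)=-1; (−1)^{1·0·9}·(-1)^0·(-1)^1 = -1.
v=11: a=11^2·(≡8), b=11^0·(≡1) mod 11; (8|11)=-1, (1|11)=+1; (−1)^{2·0·5}·(-1)^0·(+1)^2 = +1.
v=13: a=13^0·(≡8), b=13^1·(≡11) mod 13; (8|13)=-1, (11|13)=-1; (−1)^{0·1·6}·(-1)^1·(-1)^0 = -1.
v=2: v_2(a)=1, v_2(b)=6; units ≡ 3, 5 (mod 8); ε·ε+αω+βω = 1·0+1·1+6·1 ≡ 1  ⇒  (a,b)_2 = -1.
v=3: a=3^6·(≡1), b=3^2·(≡2) mod 3; (1|3)=+1, (2|3)=-1; (−1)^{6·2·1}·(+1)^2·(-1)^6 = +1.
v=5: a=5^-4·(≡2), b=5^0·(≡3) mod 5; (2|5)=-1, (3|5)=-1; (−1)^{-4·0·2}·(-1)^0·(-1)^-4 = +1.
v=7: a=7^2·(≡3), b=7^-2·(≡6) mod 7; (3|7)=-1, (6|7)=-1; (−1)^{2·-2·3}·(-1)^-2·(-1)^2 = +1.
(-1178, -403 / ℚ) ramifies at {2, 13, 19, ∞}: a division algebra.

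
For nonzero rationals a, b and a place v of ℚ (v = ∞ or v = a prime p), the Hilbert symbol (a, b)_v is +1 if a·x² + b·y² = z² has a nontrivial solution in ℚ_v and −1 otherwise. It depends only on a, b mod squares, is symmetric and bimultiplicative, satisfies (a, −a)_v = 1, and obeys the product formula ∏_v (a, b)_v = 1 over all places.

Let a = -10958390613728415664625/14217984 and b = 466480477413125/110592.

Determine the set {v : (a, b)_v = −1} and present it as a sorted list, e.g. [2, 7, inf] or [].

Mod squares: a ≡ -33915, b ≡ 1887. Check v ∈ {∞, 2, 3, 5, 7, 11, 13, 17, 19, 37}.
v=2: v_2(a)=-8, v_2(b)=-12; units ≡ 5, 7 (mod 8); ε·ε+αω+βω = 0·1+-8·0+-12·1 ≡ 0  ⇒  (a,b)_2 = +1.
v=7: a=7^9·(≡3), b=7^4·(≡4) mod 7; (3|7)=-1, (4|7)=+1; (−1)^{9·4·3}·(-1)^4·(+1)^9 = +1.
v=11: a=11^-2·(≡3), b=11^0·(≡6) mod 11; (3|11)=+1, (6|11)=-1; (−1)^{-2·0·5}·(+1)^0·(-1)^-2 = +1.
v=17: a=17^-1·(≡6), b=17^1·(≡13) mod 17; (6|17)=-1, (13|17)=+1; (−1)^{-1·1·8}·(-1)^1·(+1)^-1 = -1.
v=13: a=13^2·(≡11), b=13^0·(≡6) mod 13; (11|13)=-1, (6|13)=-1; (−1)^{2·0·6}·(-1)^0·(-1)^2 = +1.
v=3: a=3^-3·(≡2), b=3^-3·(≡2) mod 3; (2|3)=-1, (2|3)=-1; (−1)^{-3·-3·1}·(-1)^-3·(-1)^-3 = -1.
v=5: a=5^3·(≡2), b=5^4·(≡3) mod 5; (2|5)=-1, (3|5)=-1; (−1)^{3·4·2}·(-1)^4·(-1)^3 = -1.
v=37: a=37^4·(≡20), b=37^3·(≡6) mod 37; (20|37)=-1, (6|37)=-1; (−1)^{4·3·18}·(-1)^3·(-1)^4 = -1.
v=∞: -33915 < 0 and 1887 > 0  ⇒  (a,b)_∞ = +1.
v=19: a=19^3·(≡16), b=19^2·(≡4) mod 19; (16|19)=+1, (4|19)=+1; (−1)^{3·2·9}·(+1)^2·(+1)^3 = +1.
Ram(-33915, 1887) = {3, 5, 17, 37}; no ℚ_3-point on the conic.

[3, 5, 17, 37]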